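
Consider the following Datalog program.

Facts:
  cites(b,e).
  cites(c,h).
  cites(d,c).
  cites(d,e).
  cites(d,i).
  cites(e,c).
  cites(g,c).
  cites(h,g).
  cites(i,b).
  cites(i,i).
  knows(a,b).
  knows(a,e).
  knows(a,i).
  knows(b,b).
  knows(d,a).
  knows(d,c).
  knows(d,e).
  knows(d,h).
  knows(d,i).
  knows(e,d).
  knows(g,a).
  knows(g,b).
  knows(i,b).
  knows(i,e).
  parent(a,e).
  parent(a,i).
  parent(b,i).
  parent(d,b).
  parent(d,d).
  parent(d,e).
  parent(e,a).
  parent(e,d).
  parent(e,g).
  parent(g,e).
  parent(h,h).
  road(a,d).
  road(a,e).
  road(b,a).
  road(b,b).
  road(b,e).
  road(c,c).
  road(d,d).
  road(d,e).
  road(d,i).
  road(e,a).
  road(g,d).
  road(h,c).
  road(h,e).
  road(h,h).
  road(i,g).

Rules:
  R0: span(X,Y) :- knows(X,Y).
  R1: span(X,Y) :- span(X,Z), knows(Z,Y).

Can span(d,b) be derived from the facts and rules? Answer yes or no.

yes

round 1: derive span(a,b) via R0 from knows(a,b)
round 1: derive span(a,e) via R0 from knows(a,e)
round 1: derive span(a,i) via R0 from knows(a,i)
round 1: derive span(b,b) via R0 from knows(b,b)
round 1: derive span(d,a) via R0 from knows(d,a)
round 1: derive span(d,c) via R0 from knows(d,c)
round 1: derive span(d,e) via R0 from knows(d,e)
round 1: derive span(d,h) via R0 from knows(d,h)
round 1: derive span(d,i) via R0 from knows(d,i)
round 1: derive span(e,d) via R0 from knows(e,d)
round 1: derive span(g,a) via R0 from knows(g,a)
round 1: derive span(g,b) via R0 from knows(g,b)
round 1: derive span(i,b) via R0 from knows(i,b)
round 1: derive span(i,e) via R0 from knows(i,e)
round 2: derive span(a,d) via R1 from span(a,e), knows(e,d)
round 2: derive span(d,b) via R1 from span(d,a), knows(a,b)
round 2: derive span(d,d) via R1 from span(d,e), knows(e,d)
round 2: derive span(e,a) via R1 from span(e,d), knows(d,a)
round 2: derive span(e,c) via R1 from span(e,d), knows(d,c)
round 2: derive span(e,e) via R1 from span(e,d), knows(d,e)
round 2: derive span(e,h) via R1 from span(e,d), knows(d,h)
round 2: derive span(e,i) via R1 from span(e,d), knows(d,i)
round 2: derive span(g,e) via R1 from span(g,a), knows(a,e)
round 2: derive span(g,i) via R1 from span(g,a), knows(a,i)
round 2: derive span(i,d) via R1 from span(i,e), knows(e,d)
round 3: derive span(a,a) via R1 from span(a,d), knows(d,a)
round 3: derive span(a,c) via R1 from span(a,d), knows(d,c)
round 3: derive span(a,h) via R1 from span(a,d), knows(d,h)
round 3: derive span(e,b) via R1 from span(e,a), knows(a,b)
round 3: derive span(g,d) via R1 from span(g,e), knows(e,d)
round 3: derive span(i,a) via R1 from span(i,d), knows(d,a)
round 3: derive span(i,c) via R1 from span(i,d), knows(d,c)
round 3: derive span(i,h) via R1 from span(i,d), knows(d,h)
round 3: derive span(i,i) via R1 from span(i,d), knows(d,i)
round 4: derive span(g,c) via R1 from span(g,d), knows(d,c)
round 4: derive span(g,h) via R1 from span(g,d), knows(d,h)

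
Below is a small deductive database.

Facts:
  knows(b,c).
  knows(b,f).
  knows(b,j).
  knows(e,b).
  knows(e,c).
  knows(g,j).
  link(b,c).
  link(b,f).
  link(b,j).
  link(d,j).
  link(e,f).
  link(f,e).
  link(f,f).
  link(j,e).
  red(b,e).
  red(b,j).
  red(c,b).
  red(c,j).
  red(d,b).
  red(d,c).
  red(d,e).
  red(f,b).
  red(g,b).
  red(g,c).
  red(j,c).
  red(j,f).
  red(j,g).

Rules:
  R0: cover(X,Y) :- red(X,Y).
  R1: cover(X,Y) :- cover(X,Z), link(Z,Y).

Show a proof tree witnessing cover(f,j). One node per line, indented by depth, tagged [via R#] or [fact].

cover(f,j)  [via R1]
  cover(f,b)  [via R0]
    red(f,b)  [fact]
  link(b,j)  [fact]

round 1: derive cover(b,e) via R0 from red(b,e)
round 1: derive cover(b,j) via R0 from red(b,j)
round 1: derive cover(c,b) via R0 from red(c,b)
round 1: derive cover(c,j) via R0 from red(c,j)
round 1: derive cover(d,b) via R0 from red(d,b)
round 1: derive cover(d,c) via R0 from red(d,c)
round 1: derive cover(d,e) via R0 from red(d,e)
round 1: derive cover(f,b) via R0 from red(f,b)
round 1: derive cover(g,b) via R0 from red(g,b)
round 1: derive cover(g,c) via R0 from red(g,c)
round 1: derive cover(j,c) via R0 from red(j,c)
round 1: derive cover(j,f) via R0 from red(j,f)
round 1: derive cover(j,g) via R0 from red(j,g)
round 2: derive cover(b,f) via R1 from cover(b,e), link(e,f)
round 2: derive cover(c,c) via R1 from cover(c,b), link(b,c)
round 2: derive cover(c,e) via R1 from cover(c,j), link(j,e)
round 2: derive cover(c,f) via R1 from cover(c,b), link(b,f)
round 2: derive cover(d,f) via R1 from cover(d,b), link(b,f)
round 2: derive cover(d,j) via R1 from cover(d,b), link(b,j)
round 2: derive cover(f,c) via R1 from cover(f,b), link(b,c)
round 2: derive cover(f,f) via R1 from cover(f,b), link(b,f)
round 2: derive cover(f,j) via R1 from cover(f,b), link(b,j)
round 2: derive cover(g,f) via R1 from cover(g,b), link(b,f)
round 2: derive cover(g,j) via R1 from cover(g,b), link(b,j)
round 2: derive cover(j,e) via R1 from cover(j,f), link(f,e)
round 3: derive cover(f,e) via R1 from cover(f,f), link(f,e)
round 3: derive cover(g,e) via R1 from cover(g,f), link(f,e)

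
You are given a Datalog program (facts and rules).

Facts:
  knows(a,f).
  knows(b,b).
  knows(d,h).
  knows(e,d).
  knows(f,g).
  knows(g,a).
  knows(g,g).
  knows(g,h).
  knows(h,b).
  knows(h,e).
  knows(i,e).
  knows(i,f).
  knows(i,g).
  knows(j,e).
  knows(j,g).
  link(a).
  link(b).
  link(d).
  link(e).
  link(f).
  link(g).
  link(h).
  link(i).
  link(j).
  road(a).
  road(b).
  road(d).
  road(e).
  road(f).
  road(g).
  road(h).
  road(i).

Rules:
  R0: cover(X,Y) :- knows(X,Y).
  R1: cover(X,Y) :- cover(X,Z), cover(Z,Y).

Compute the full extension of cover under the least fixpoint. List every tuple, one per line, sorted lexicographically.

round 1: derive cover(a,f) via R0 from knows(a,f)
round 1: derive cover(b,b) via R0 from knows(b,b)
round 1: derive cover(d,h) via R0 from knows(d,h)
round 1: derive cover(e,d) via R0 from knows(e,d)
round 1: derive cover(f,g) via R0 from knows(f,g)
round 1: derive cover(g,a) via R0 from knows(g,a)
round 1: derive cover(g,g) via R0 from knows(g,g)
round 1: derive cover(g,h) via R0 from knows(g,h)
round 1: derive cover(h,b) via R0 from knows(h,b)
round 1: derive cover(h,e) via R0 from knows(h,e)
round 1: derive cover(i,e) via R0 from knows(i,e)
round 1: derive cover(i,f) via R0 from knows(i,f)
round 1: derive cover(i,g) via R0 from knows(i,g)
round 1: derive cover(j,e) via R0 from knows(j,e)
round 1: derive cover(j,g) via R0 from knows(j,g)
round 2: derive cover(a,g) via R1 from cover(a,f), cover(f,g)
round 2: derive cover(d,b) via R1 from cover(d,h), cover(h,b)
round 2: derive cover(d,e) via R1 from cover(d,h), cover(h,e)
round 2: derive cover(e,h) via R1 from cover(e,d), cover(d,h)
round 2: derive cover(f,a) via R1 from cover(f,g), cover(g,a)
round 2: derive cover(f,h) via R1 from cover(f,g), cover(g,h)
round 2: derive cover(g,b) via R1 from cover(g,h), cover(h,b)
round 2: derive cover(g,e) via R1 from cover(g,h), cover(h,e)
round 2: derive cover(g,f) via R1 from cover(g,a), cover(a,f)
round 2: derive cover(h,d) via R1 from cover(h,e), cover(e,d)
round 2: derive cover(i,a) via R1 from cover(i,g), cover(g,a)
round 2: derive cover(i,d) via R1 from cover(i,e), cover(e,d)
round 2: derive cover(i,h) via R1 from cover(i,g), cover(g,h)
round 2: derive cover(j,a) via R1 from cover(j,g), cover(g,a)
round 2: derive cover(j,d) via R1 from cover(j,e), cover(e,d)
round 2: derive cover(j,h) via R1 from cover(j,g), cover(g,h)
round 3: derive cover(a,a) via R1 from cover(a,f), cover(f,a)
round 3: derive cover(a,b) via R1 from cover(a,g), cover(g,b)
round 3: derive cover(a,e) via R1 from cover(a,g), cover(g,e)
round 3: derive cover(a,h) via R1 from cover(a,f), cover(f,h)
round 3: derive cover(d,d) via R1 from cover(d,e), cover(e,d)
round 3: derive cover(e,b) via R1 from cover(e,d), cover(d,b)
round 3: derive cover(e,e) via R1 from cover(e,d), cover(d,e)
round 3: derive cover(f,b) via R1 from cover(f,g), cover(g,b)
round 3: derive cover(f,d) via R1 from cover(f,h), cover(h,d)
round 3: derive cover(f,e) via R1 from cover(f,g), cover(g,e)
round 3: derive cover(f,f) via R1 from cover(f,a), cover(a,f)
round 3: derive cover(g,d) via R1 from cover(g,e), cover(e,d)
round 3: derive cover(h,h) via R1 from cover(h,d), cover(d,h)
round 3: derive cover(i,b) via R1 from cover(i,d), cover(d,b)
round 3: derive cover(j,b) via R1 from cover(j,d), cover(d,b)
round 3: derive cover(j,f) via R1 from cover(j,a), cover(a,f)
round 4: derive cover(a,d) via R1 from cover(a,e), cover(e,d)

cover(a,a)
cover(a,b)
cover(a,d)
cover(a,e)
cover(a,f)
cover(a,g)
cover(a,h)
cover(b,b)
cover(d,b)
cover(d,d)
cover(d,e)
cover(d,h)
cover(e,b)
cover(e,d)
cover(e,e)
cover(e,h)
cover(f,a)
cover(f,b)
cover(f,d)
cover(f,e)
cover(f,f)
cover(f,g)
cover(f,h)
cover(g,a)
cover(g,b)
cover(g,d)
cover(g,e)
cover(g,f)
cover(g,g)
cover(g,h)
cover(h,b)
cover(h,d)
cover(h,e)
cover(h,h)
cover(i,a)
cover(i,b)
cover(i,d)
cover(i,e)
cover(i,f)
cover(i,g)
cover(i,h)
cover(j,a)
cover(j,b)
cover(j,d)
cover(j,e)
cover(j,f)
cover(j,g)
cover(j,h)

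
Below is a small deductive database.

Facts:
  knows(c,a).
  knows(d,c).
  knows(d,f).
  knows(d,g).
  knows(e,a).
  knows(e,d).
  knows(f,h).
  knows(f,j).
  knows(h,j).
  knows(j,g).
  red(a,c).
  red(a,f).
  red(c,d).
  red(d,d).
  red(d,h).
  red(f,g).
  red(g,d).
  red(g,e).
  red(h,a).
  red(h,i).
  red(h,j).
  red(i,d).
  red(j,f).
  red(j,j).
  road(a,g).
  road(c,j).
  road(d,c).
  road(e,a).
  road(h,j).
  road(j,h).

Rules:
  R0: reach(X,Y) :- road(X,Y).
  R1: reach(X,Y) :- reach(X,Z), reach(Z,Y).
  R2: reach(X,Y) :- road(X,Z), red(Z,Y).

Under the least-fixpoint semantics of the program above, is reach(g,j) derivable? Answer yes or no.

round 1: derive reach(a,g) via R0 from road(a,g)
round 1: derive reach(c,j) via R0 from road(c,j)
round 1: derive reach(d,c) via R0 from road(d,c)
round 1: derive reach(e,a) via R0 from road(e,a)
round 1: derive reach(h,j) via R0 from road(h,j)
round 1: derive reach(j,h) via R0 from road(j,h)
round 1: derive reach(a,d) via R2 from road(a,g), red(g,d)
round 1: derive reach(a,e) via R2 from road(a,g), red(g,e)
round 1: derive reach(c,f) via R2 from road(c,j), red(j,f)
round 1: derive reach(d,d) via R2 from road(d,c), red(c,d)
round 1: derive reach(e,c) via R2 from road(e,a), red(a,c)
round 1: derive reach(e,f) via R2 from road(e,a), red(a,f)
round 1: derive reach(h,f) via R2 from road(h,j), red(j,f)
round 1: derive reach(j,a) via R2 from road(j,h), red(h,a)
round 1: derive reach(j,i) via R2 from road(j,h), red(h,i)
round 1: derive reach(j,j) via R2 from road(j,h), red(h,j)
round 2: derive reach(a,a) via R1 from reach(a,e), reach(e,a)
round 2: derive reach(a,c) via R1 from reach(a,d), reach(d,c)
round 2: derive reach(a,f) via R1 from reach(a,e), reach(e,f)
round 2: derive reach(c,a) via R1 from reach(c,j), reach(j,a)
round 2: derive reach(c,h) via R1 from reach(c,j), reach(j,h)
round 2: derive reach(c,i) via R1 from reach(c,j), reach(j,i)
round 2: derive reach(d,f) via R1 from reach(d,c), reach(c,f)
round 2: derive reach(d,j) via R1 from reach(d,c), reach(c,j)
round 2: derive reach(e,d) via R1 from reach(e,a), reach(a,d)
round 2: derive reach(e,e) via R1 from reach(e,a), reach(a,e)
round 2: derive reach(e,g) via R1 from reach(e,a), reach(a,g)
round 2: derive reach(e,j) via R1 from reach(e,c), reach(c,j)
round 2: derive reach(h,a) via R1 from reach(h,j), reach(j,a)
round 2: derive reach(h,h) via R1 from reach(h,j), reach(j,h)
round 2: derive reach(h,i) via R1 from reach(h,j), reach(j,i)
round 2: derive reach(j,d) via R1 from reach(j,a), reach(a,d)
round 2: derive reach(j,e) via R1 from reach(j,a), reach(a,e)
round 2: derive reach(j,f) via R1 from reach(j,h), reach(h,f)
round 2: derive reach(j,g) via R1 from reach(j,a), reach(a,g)
round 3: derive reach(a,h) via R1 from reach(a,c), reach(c,h)
round 3: derive reach(a,i) via R1 from reach(a,c), reach(c,i)
round 3: derive reach(a,j) via R1 from reach(a,c), reach(c,j)
round 3: derive reach(c,c) via R1 from reach(c,a), reach(a,c)
round 3: derive reach(c,d) via R1 from reach(c,a), reach(a,d)
round 3: derive reach(c,e) via R1 from reach(c,a), reach(a,e)
round 3: derive reach(c,g) via R1 from reach(c,a), reach(a,g)
round 3: derive reach(d,a) via R1 from reach(d,c), reach(c,a)
round 3: derive reach(d,e) via R1 from reach(d,j), reach(j,e)
round 3: derive reach(d,g) via R1 from reach(d,j), reach(j,g)
round 3: derive reach(d,h) via R1 from reach(d,c), reach(c,h)
round 3: derive reach(d,i) via R1 from reach(d,c), reach(c,i)
round 3: derive reach(e,h) via R1 from reach(e,c), reach(c,h)
round 3: derive reach(e,i) via R1 from reach(e,c), reach(c,i)
round 3: derive reach(h,c) via R1 from reach(h,a), reach(a,c)
round 3: derive reach(h,d) via R1 from reach(h,a), reach(a,d)
round 3: derive reach(h,e) via R1 from reach(h,a), reach(a,e)
round 3: derive reach(h,g) via R1 from reach(h,a), reach(a,g)
round 3: derive reach(j,c) via R1 from reach(j,a), reach(a,c)

no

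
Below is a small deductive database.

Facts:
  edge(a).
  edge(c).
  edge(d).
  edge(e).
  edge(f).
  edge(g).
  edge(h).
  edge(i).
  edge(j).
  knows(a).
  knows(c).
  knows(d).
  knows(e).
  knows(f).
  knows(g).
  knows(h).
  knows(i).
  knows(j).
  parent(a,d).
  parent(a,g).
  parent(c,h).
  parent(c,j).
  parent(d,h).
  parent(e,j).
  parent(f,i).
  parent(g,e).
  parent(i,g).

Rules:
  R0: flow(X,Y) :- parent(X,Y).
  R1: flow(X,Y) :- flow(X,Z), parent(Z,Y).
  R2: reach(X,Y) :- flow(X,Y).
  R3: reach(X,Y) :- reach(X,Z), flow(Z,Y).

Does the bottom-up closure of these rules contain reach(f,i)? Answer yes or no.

round 1: derive flow(a,d) via R0 from parent(a,d)
round 1: derive flow(a,g) via R0 from parent(a,g)
round 1: derive flow(c,h) via R0 from parent(c,h)
round 1: derive flow(c,j) via R0 from parent(c,j)
round 1: derive flow(d,h) via R0 from parent(d,h)
round 1: derive flow(e,j) via R0 from parent(e,j)
round 1: derive flow(f,i) via R0 from parent(f,i)
round 1: derive flow(g,e) via R0 from parent(g,e)
round 1: derive flow(i,g) via R0 from parent(i,g)
round 2: derive flow(a,e) via R1 from flow(a,g), parent(g,e)
round 2: derive flow(a,h) via R1 from flow(a,d), parent(d,h)
round 2: derive flow(f,g) via R1 from flow(f,i), parent(i,g)
round 2: derive flow(g,j) via R1 from flow(g,e), parent(e,j)
round 2: derive flow(i,e) via R1 from flow(i,g), parent(g,e)
round 2: derive reach(a,d) via R2 from flow(a,d)
round 2: derive reach(a,g) via R2 from flow(a,g)
round 2: derive reach(c,h) via R2 from flow(c,h)
round 2: derive reach(c,j) via R2 from flow(c,j)
round 2: derive reach(d,h) via R2 from flow(d,h)
round 2: derive reach(e,j) via R2 from flow(e,j)
round 2: derive reach(f,i) via R2 from flow(f,i)
round 2: derive reach(g,e) via R2 from flow(g,e)
round 2: derive reach(i,g) via R2 from flow(i,g)
round 3: derive flow(a,j) via R1 from flow(a,e), parent(e,j)
round 3: derive flow(f,e) via R1 from flow(f,g), parent(g,e)
round 3: derive flow(i,j) via R1 from flow(i,e), parent(e,j)
round 3: derive reach(a,e) via R2 from flow(a,e)
round 3: derive reach(a,h) via R2 from flow(a,h)
round 3: derive reach(f,g) via R2 from flow(f,g)
round 3: derive reach(g,j) via R2 from flow(g,j)
round 3: derive reach(i,e) via R2 from flow(i,e)
round 3: derive reach(a,j) via R3 from reach(a,g), flow(g,j)
round 3: derive reach(f,e) via R3 from reach(f,i), flow(i,e)
round 3: derive reach(i,j) via R3 from reach(i,g), flow(g,j)
round 4: derive flow(f,j) via R1 from flow(f,e), parent(e,j)
round 4: derive reach(f,j) via R3 from reach(f,e), flow(e,j)

yes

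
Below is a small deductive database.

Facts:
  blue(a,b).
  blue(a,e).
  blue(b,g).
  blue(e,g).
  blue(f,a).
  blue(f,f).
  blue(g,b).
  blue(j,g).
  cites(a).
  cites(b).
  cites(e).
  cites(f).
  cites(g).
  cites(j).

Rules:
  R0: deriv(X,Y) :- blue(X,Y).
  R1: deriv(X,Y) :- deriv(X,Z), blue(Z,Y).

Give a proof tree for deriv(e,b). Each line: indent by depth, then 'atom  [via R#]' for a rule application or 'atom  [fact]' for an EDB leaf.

deriv(e,b)  [via R1]
  deriv(e,g)  [via R0]
    blue(e,g)  [fact]
  blue(g,b)  [fact]

round 1: derive deriv(a,b) via R0 from blue(a,b)
round 1: derive deriv(a,e) via R0 from blue(a,e)
round 1: derive deriv(b,g) via R0 from blue(b,g)
round 1: derive deriv(e,g) via R0 from blue(e,g)
round 1: derive deriv(f,a) via R0 from blue(f,a)
round 1: derive deriv(f,f) via R0 from blue(f,f)
round 1: derive deriv(g,b) via R0 from blue(g,b)
round 1: derive deriv(j,g) via R0 from blue(j,g)
round 2: derive deriv(a,g) via R1 from deriv(a,b), blue(b,g)
round 2: derive deriv(b,b) via R1 from deriv(b,g), blue(g,b)
round 2: derive deriv(e,b) via R1 from deriv(e,g), blue(g,b)
round 2: derive deriv(f,b) via R1 from deriv(f,a), blue(a,b)
round 2: derive deriv(f,e) via R1 from deriv(f,a), blue(a,e)
round 2: derive deriv(g,g) via R1 from deriv(g,b), blue(b,g)
round 2: derive deriv(j,b) via R1 from deriv(j,g), blue(g,b)
round 3: derive deriv(f,g) via R1 from deriv(f,b), blue(b,g)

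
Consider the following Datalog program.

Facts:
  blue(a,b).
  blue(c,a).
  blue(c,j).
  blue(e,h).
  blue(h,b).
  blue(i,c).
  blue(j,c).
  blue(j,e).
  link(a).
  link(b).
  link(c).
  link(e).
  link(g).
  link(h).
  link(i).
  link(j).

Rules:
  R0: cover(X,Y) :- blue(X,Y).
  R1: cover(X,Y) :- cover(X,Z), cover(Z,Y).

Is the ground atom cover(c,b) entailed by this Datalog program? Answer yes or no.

round 1: derive cover(a,b) via R0 from blue(a,b)
round 1: derive cover(c,a) via R0 from blue(c,a)
round 1: derive cover(c,j) via R0 from blue(c,j)
round 1: derive cover(e,h) via R0 from blue(e,h)
round 1: derive cover(h,b) via R0 from blue(h,b)
round 1: derive cover(i,c) via R0 from blue(i,c)
round 1: derive cover(j,c) via R0 from blue(j,c)
round 1: derive cover(j,e) via R0 from blue(j,e)
round 2: derive cover(c,b) via R1 from cover(c,a), cover(a,b)
round 2: derive cover(c,c) via R1 from cover(c,j), cover(j,c)
round 2: derive cover(c,e) via R1 from cover(c,j), cover(j,e)
round 2: derive cover(e,b) via R1 from cover(e,h), cover(h,b)
round 2: derive cover(i,a) via R1 from cover(i,c), cover(c,a)
round 2: derive cover(i,j) via R1 from cover(i,c), cover(c,j)
round 2: derive cover(j,a) via R1 from cover(j,c), cover(c,a)
round 2: derive cover(j,h) via R1 from cover(j,e), cover(e,h)
round 2: derive cover(j,j) via R1 from cover(j,c), cover(c,j)
round 3: derive cover(c,h) via R1 from cover(c,e), cover(e,h)
round 3: derive cover(i,b) via R1 from cover(i,a), cover(a,b)
round 3: derive cover(i,e) via R1 from cover(i,c), cover(c,e)
round 3: derive cover(i,h) via R1 from cover(i,j), cover(j,h)
round 3: derive cover(j,b) via R1 from cover(j,a), cover(a,b)

yes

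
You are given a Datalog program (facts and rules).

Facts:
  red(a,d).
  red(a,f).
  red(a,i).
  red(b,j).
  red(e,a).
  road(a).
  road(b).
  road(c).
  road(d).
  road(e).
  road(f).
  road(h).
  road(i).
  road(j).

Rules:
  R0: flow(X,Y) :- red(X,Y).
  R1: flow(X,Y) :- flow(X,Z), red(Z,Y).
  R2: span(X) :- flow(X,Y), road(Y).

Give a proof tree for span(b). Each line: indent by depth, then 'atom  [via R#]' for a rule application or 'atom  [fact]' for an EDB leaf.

span(b)  [via R2]
  flow(b,j)  [via R0]
    red(b,j)  [fact]
  road(j)  [fact]

round 1: derive flow(a,d) via R0 from red(a,d)
round 1: derive flow(a,f) via R0 from red(a,f)
round 1: derive flow(a,i) via R0 from red(a,i)
round 1: derive flow(b,j) via R0 from red(b,j)
round 1: derive flow(e,a) via R0 from red(e,a)
round 2: derive flow(e,d) via R1 from flow(e,a), red(a,d)
round 2: derive flow(e,f) via R1 from flow(e,a), red(a,f)
round 2: derive flow(e,i) via R1 from flow(e,a), red(a,i)
round 2: derive span(a) via R2 from flow(a,d), road(d)
round 2: derive span(b) via R2 from flow(b,j), road(j)
round 2: derive span(e) via R2 from flow(e,a), road(a)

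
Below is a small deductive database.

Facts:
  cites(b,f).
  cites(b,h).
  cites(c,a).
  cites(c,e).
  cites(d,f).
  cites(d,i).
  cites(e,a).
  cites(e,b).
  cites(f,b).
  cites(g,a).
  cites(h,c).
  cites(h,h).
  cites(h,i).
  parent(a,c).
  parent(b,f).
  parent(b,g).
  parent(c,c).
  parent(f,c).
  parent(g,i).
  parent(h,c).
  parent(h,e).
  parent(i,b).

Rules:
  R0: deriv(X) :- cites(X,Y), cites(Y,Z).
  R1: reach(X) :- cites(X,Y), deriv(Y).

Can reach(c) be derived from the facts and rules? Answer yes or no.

round 1: derive deriv(b) via R0 from cites(b,f), cites(f,b)
round 1: derive deriv(c) via R0 from cites(c,e), cites(e,a)
round 1: derive deriv(d) via R0 from cites(d,f), cites(f,b)
round 1: derive deriv(e) via R0 from cites(e,b), cites(b,f)
round 1: derive deriv(f) via R0 from cites(f,b), cites(b,f)
round 1: derive deriv(h) via R0 from cites(h,c), cites(c,a)
round 2: derive reach(b) via R1 from cites(b,f), deriv(f)
round 2: derive reach(c) via R1 from cites(c,e), deriv(e)
round 2: derive reach(d) via R1 from cites(d,f), deriv(f)
round 2: derive reach(e) via R1 from cites(e,b), deriv(b)
round 2: derive reach(f) via R1 from cites(f,b), deriv(b)
round 2: derive reach(h) via R1 from cites(h,c), deriv(c)

yes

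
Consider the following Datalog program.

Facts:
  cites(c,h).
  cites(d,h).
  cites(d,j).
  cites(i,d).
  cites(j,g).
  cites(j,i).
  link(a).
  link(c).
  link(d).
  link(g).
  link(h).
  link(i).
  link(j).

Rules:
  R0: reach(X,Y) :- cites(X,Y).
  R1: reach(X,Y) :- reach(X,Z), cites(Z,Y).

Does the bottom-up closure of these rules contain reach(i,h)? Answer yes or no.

yes

round 1: derive reach(c,h) via R0 from cites(c,h)
round 1: derive reach(d,h) via R0 from cites(d,h)
round 1: derive reach(d,j) via R0 from cites(d,j)
round 1: derive reach(i,d) via R0 from cites(i,d)
round 1: derive reach(j,g) via R0 from cites(j,g)
round 1: derive reach(j,i) via R0 from cites(j,i)
round 2: derive reach(d,g) via R1 from reach(d,j), cites(j,g)
round 2: derive reach(d,i) via R1 from reach(d,j), cites(j,i)
round 2: derive reach(i,h) via R1 from reach(i,d), cites(d,h)
round 2: derive reach(i,j) via R1 from reach(i,d), cites(d,j)
round 2: derive reach(j,d) via R1 from reach(j,i), cites(i,d)
round 3: derive reach(d,d) via R1 from reach(d,i), cites(i,d)
round 3: derive reach(i,g) via R1 from reach(i,j), cites(j,g)
round 3: derive reach(i,i) via R1 from reach(i,j), cites(j,i)
round 3: derive reach(j,h) via R1 from reach(j,d), cites(d,h)
round 3: derive reach(j,j) via R1 from reach(j,d), cites(d,j)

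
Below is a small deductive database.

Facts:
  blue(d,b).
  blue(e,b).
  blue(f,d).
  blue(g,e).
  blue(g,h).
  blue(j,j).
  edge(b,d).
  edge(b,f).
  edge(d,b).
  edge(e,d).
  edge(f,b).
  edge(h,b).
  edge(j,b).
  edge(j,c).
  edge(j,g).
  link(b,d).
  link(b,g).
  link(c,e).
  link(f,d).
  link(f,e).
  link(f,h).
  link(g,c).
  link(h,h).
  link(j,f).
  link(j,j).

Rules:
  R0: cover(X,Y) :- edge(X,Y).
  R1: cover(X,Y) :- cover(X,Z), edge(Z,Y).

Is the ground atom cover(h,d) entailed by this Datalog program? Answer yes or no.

round 1: derive cover(b,d) via R0 from edge(b,d)
round 1: derive cover(b,f) via R0 from edge(b,f)
round 1: derive cover(d,b) via R0 from edge(d,b)
round 1: derive cover(e,d) via R0 from edge(e,d)
round 1: derive cover(f,b) via R0 from edge(f,b)
round 1: derive cover(h,b) via R0 from edge(h,b)
round 1: derive cover(j,b) via R0 from edge(j,b)
round 1: derive cover(j,c) via R0 from edge(j,c)
round 1: derive cover(j,g) via R0 from edge(j,g)
round 2: derive cover(b,b) via R1 from cover(b,d), edge(d,b)
round 2: derive cover(d,d) via R1 from cover(d,b), edge(b,d)
round 2: derive cover(d,f) via R1 from cover(d,b), edge(b,f)
round 2: derive cover(e,b) via R1 from cover(e,d), edge(d,b)
round 2: derive cover(f,d) via R1 from cover(f,b), edge(b,d)
round 2: derive cover(f,f) via R1 from cover(f,b), edge(b,f)
round 2: derive cover(h,d) via R1 from cover(h,b), edge(b,d)
round 2: derive cover(h,f) via R1 from cover(h,b), edge(b,f)
round 2: derive cover(j,d) via R1 from cover(j,b), edge(b,d)
round 2: derive cover(j,f) via R1 from cover(j,b), edge(b,f)
round 3: derive cover(e,f) via R1 from cover(e,b), edge(b,f)

yes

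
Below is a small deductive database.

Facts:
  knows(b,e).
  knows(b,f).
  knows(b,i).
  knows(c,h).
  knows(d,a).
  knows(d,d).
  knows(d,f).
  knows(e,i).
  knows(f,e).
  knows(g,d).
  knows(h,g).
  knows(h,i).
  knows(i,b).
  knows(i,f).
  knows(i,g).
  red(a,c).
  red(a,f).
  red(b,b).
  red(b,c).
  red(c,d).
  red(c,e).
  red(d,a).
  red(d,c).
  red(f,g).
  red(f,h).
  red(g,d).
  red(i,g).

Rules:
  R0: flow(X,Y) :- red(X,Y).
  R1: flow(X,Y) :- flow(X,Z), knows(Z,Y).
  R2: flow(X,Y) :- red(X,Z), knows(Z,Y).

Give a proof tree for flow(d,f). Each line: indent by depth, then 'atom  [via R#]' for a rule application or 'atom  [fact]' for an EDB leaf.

round 1: derive flow(a,c) via R0 from red(a,c)
round 1: derive flow(a,f) via R0 from red(a,f)
round 1: derive flow(b,b) via R0 from red(b,b)
round 1: derive flow(b,c) via R0 from red(b,c)
round 1: derive flow(c,d) via R0 from red(c,d)
round 1: derive flow(c,e) via R0 from red(c,e)
round 1: derive flow(d,a) via R0 from red(d,a)
round 1: derive flow(d,c) via R0 from red(d,c)
round 1: derive flow(f,g) via R0 from red(f,g)
round 1: derive flow(f,h) via R0 from red(f,h)
round 1: derive flow(g,d) via R0 from red(g,d)
round 1: derive flow(i,g) via R0 from red(i,g)
round 1: derive flow(a,e) via R2 from red(a,f), knows(f,e)
round 1: derive flow(a,h) via R2 from red(a,c), knows(c,h)
round 1: derive flow(b,e) via R2 from red(b,b), knows(b,e)
round 1: derive flow(b,f) via R2 from red(b,b), knows(b,f)
round 1: derive flow(b,h) via R2 from red(b,c), knows(c,h)
round 1: derive flow(b,i) via R2 from red(b,b), knows(b,i)
round 1: derive flow(c,a) via R2 from red(c,d), knows(d,a)
round 1: derive flow(c,f) via R2 from red(c,d), knows(d,f)
round 1: derive flow(c,i) via R2 from red(c,e), knows(e,i)
round 1: derive flow(d,h) via R2 from red(d,c), knows(c,h)
round 1: derive flow(f,d) via R2 from red(f,g), knows(g,d)
round 1: derive flow(f,i) via R2 from red(f,h), knows(h,i)
round 1: derive flow(g,a) via R2 from red(g,d), knows(d,a)
round 1: derive flow(g,f) via R2 from red(g,d), knows(d,f)
round 1: derive flow(i,d) via R2 from red(i,g), knows(g,d)
round 2: derive flow(a,g) via R1 from flow(a,h), knows(h,g)
round 2: derive flow(a,i) via R1 from flow(a,e), knows(e,i)
round 2: derive flow(b,g) via R1 from flow(b,h), knows(h,g)
round 2: derive flow(c,b) via R1 from flow(c,i), knows(i,b)
round 2: derive flow(c,g) via R1 from flow(c,i), knows(i,g)
round 2: derive flow(d,g) via R1 from flow(d,h), knows(h,g)
round 2: derive flow(d,i) via R1 from flow(d,h), knows(h,i)
round 2: derive flow(f,a) via R1 from flow(f,d), knows(d,a)
round 2: derive flow(f,b) via R1 from flow(f,i), knows(i,b)
round 2: derive flow(f,f) via R1 from flow(f,d), knows(d,f)
round 2: derive flow(g,e) via R1 from flow(g,f), knows(f,e)
round 2: derive flow(i,a) via R1 from flow(i,d), knows(d,a)
round 2: derive flow(i,f) via R1 from flow(i,d), knows(d,f)
round 3: derive flow(a,b) via R1 from flow(a,i), knows(i,b)
round 3: derive flow(a,d) via R1 from flow(a,g), knows(g,d)
round 3: derive flow(b,d) via R1 from flow(b,g), knows(g,d)
round 3: derive flow(d,b) via R1 from flow(d,i), knows(i,b)
round 3: derive flow(d,d) via R1 from flow(d,g), knows(g,d)
round 3: derive flow(d,f) via R1 from flow(d,i), knows(i,f)
round 3: derive flow(f,e) via R1 from flow(f,b), knows(b,e)
round 3: derive flow(g,i) via R1 from flow(g,e), knows(e,i)
round 3: derive flow(i,e) via R1 from flow(i,f), knows(f,e)
round 4: derive flow(a,a) via R1 from flow(a,d), knows(d,a)
round 4: derive flow(b,a) via R1 from flow(b,d), knows(d,a)
round 4: derive flow(d,e) via R1 from flow(d,b), knows(b,e)
round 4: derive flow(g,b) via R1 from flow(g,i), knows(i,b)
round 4: derive flow(g,g) via R1 from flow(g,i), knows(i,g)
round 4: derive flow(i,i) via R1 from flow(i,e), knows(e,i)
round 5: derive flow(i,b) via R1 from flow(i,i), knows(i,b)

flow(d,f)  [via R1]
  flow(d,i)  [via R1]
    flow(d,h)  [via R2]
      red(d,c)  [fact]
      knows(c,h)  [fact]
    knows(h,i)  [fact]
  knows(i,f)  [fact]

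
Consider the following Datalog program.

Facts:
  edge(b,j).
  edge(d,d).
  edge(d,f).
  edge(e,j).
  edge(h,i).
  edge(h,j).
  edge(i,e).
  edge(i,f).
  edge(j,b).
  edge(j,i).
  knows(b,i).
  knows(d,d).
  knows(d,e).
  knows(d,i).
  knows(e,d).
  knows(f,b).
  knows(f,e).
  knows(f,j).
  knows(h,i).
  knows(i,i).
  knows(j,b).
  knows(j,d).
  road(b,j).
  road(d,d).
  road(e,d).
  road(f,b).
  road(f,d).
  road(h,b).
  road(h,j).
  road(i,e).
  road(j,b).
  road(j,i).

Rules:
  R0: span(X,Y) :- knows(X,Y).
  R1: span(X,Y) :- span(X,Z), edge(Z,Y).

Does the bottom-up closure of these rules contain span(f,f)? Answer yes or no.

round 1: derive span(b,i) via R0 from knows(b,i)
round 1: derive span(d,d) via R0 from knows(d,d)
round 1: derive span(d,e) via R0 from knows(d,e)
round 1: derive span(d,i) via R0 from knows(d,i)
round 1: derive span(e,d) via R0 from knows(e,d)
round 1: derive span(f,b) via R0 from knows(f,b)
round 1: derive span(f,e) via R0 from knows(f,e)
round 1: derive span(f,j) via R0 from knows(f,j)
round 1: derive span(h,i) via R0 from knows(h,i)
round 1: derive span(i,i) via R0 from knows(i,i)
round 1: derive span(j,b) via R0 from knows(j,b)
round 1: derive span(j,d) via R0 from knows(j,d)
round 2: derive span(b,e) via R1 from span(b,i), edge(i,e)
round 2: derive span(b,f) via R1 from span(b,i), edge(i,f)
round 2: derive span(d,f) via R1 from span(d,d), edge(d,f)
round 2: derive span(d,j) via R1 from span(d,e), edge(e,j)
round 2: derive span(e,f) via R1 from span(e,d), edge(d,f)
round 2: derive span(f,i) via R1 from span(f,j), edge(j,i)
round 2: derive span(h,e) via R1 from span(h,i), edge(i,e)
round 2: derive span(h,f) via R1 from span(h,i), edge(i,f)
round 2: derive span(i,e) via R1 from span(i,i), edge(i,e)
round 2: derive span(i,f) via R1 from span(i,i), edge(i,f)
round 2: derive span(j,f) via R1 from span(j,d), edge(d,f)
round 2: derive span(j,j) via R1 from span(j,b), edge(b,j)
round 3: derive span(b,j) via R1 from span(b,e), edge(e,j)
round 3: derive span(d,b) via R1 from span(d,j), edge(j,b)
round 3: derive span(f,f) via R1 from span(f,i), edge(i,f)
round 3: derive span(h,j) via R1 from span(h,e), edge(e,j)
round 3: derive span(i,j) via R1 from span(i,e), edge(e,j)
round 3: derive span(j,i) via R1 from span(j,j), edge(j,i)
round 4: derive span(b,b) via R1 from span(b,j), edge(j,b)
round 4: derive span(h,b) via R1 from span(h,j), edge(j,b)
round 4: derive span(i,b) via R1 from span(i,j), edge(j,b)
round 4: derive span(j,e) via R1 from span(j,i), edge(i,e)

yes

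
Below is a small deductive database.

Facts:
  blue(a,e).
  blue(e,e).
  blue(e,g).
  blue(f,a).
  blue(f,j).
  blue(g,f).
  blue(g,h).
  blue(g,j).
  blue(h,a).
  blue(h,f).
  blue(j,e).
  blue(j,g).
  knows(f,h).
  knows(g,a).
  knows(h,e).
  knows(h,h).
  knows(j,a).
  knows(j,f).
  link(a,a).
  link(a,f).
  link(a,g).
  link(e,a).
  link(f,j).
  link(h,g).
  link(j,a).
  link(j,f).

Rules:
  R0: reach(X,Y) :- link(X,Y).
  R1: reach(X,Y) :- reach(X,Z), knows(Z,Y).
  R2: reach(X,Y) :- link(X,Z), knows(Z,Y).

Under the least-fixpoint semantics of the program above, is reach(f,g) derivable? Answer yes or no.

no

round 1: derive reach(a,a) via R0 from link(a,a)
round 1: derive reach(a,f) via R0 from link(a,f)
round 1: derive reach(a,g) via R0 from link(a,g)
round 1: derive reach(e,a) via R0 from link(e,a)
round 1: derive reach(f,j) via R0 from link(f,j)
round 1: derive reach(h,g) via R0 from link(h,g)
round 1: derive reach(j,a) via R0 from link(j,a)
round 1: derive reach(j,f) via R0 from link(j,f)
round 1: derive reach(a,h) via R2 from link(a,f), knows(f,h)
round 1: derive reach(f,a) via R2 from link(f,j), knows(j,a)
round 1: derive reach(f,f) via R2 from link(f,j), knows(j,f)
round 1: derive reach(h,a) via R2 from link(h,g), knows(g,a)
round 1: derive reach(j,h) via R2 from link(j,f), knows(f,h)
round 2: derive reach(a,e) via R1 from reach(a,h), knows(h,e)
round 2: derive reach(f,h) via R1 from reach(f,f), knows(f,h)
round 2: derive reach(j,e) via R1 from reach(j,h), knows(h,e)
round 3: derive reach(f,e) via R1 from reach(f,h), knows(h,e)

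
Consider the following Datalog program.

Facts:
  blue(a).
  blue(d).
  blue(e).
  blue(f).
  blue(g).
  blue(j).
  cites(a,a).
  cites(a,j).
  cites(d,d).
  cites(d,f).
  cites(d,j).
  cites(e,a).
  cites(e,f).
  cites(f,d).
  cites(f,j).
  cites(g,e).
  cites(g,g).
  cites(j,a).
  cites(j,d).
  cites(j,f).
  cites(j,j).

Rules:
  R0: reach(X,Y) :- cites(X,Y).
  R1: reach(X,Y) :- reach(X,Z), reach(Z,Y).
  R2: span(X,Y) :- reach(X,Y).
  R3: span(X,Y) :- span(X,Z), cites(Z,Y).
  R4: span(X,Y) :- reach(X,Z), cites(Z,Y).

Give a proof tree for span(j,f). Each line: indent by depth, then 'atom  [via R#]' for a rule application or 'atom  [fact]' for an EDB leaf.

round 1: derive reach(a,a) via R0 from cites(a,a)
round 1: derive reach(a,j) via R0 from cites(a,j)
round 1: derive reach(d,d) via R0 from cites(d,d)
round 1: derive reach(d,f) via R0 from cites(d,f)
round 1: derive reach(d,j) via R0 from cites(d,j)
round 1: derive reach(e,a) via R0 from cites(e,a)
round 1: derive reach(e,f) via R0 from cites(e,f)
round 1: derive reach(f,d) via R0 from cites(f,d)
round 1: derive reach(f,j) via R0 from cites(f,j)
round 1: derive reach(g,e) via R0 from cites(g,e)
round 1: derive reach(g,g) via R0 from cites(g,g)
round 1: derive reach(j,a) via R0 from cites(j,a)
round 1: derive reach(j,d) via R0 from cites(j,d)
round 1: derive reach(j,f) via R0 from cites(j,f)
round 1: derive reach(j,j) via R0 from cites(j,j)
round 2: derive reach(a,d) via R1 from reach(a,j), reach(j,d)
round 2: derive reach(a,f) via R1 from reach(a,j), reach(j,f)
round 2: derive reach(d,a) via R1 from reach(d,j), reach(j,a)
round 2: derive reach(e,d) via R1 from reach(e,f), reach(f,d)
round 2: derive reach(e,j) via R1 from reach(e,a), reach(a,j)
round 2: derive reach(f,a) via R1 from reach(f,j), reach(j,a)
round 2: derive reach(f,f) via R1 from reach(f,d), reach(d,f)
round 2: derive reach(g,a) via R1 from reach(g,e), reach(e,a)
round 2: derive reach(g,f) via R1 from reach(g,e), reach(e,f)
round 2: derive span(a,a) via R2 from reach(a,a)
round 2: derive span(a,j) via R2 from reach(a,j)
round 2: derive span(d,d) via R2 from reach(d,d)
round 2: derive span(d,f) via R2 from reach(d,f)
round 2: derive span(d,j) via R2 from reach(d,j)
round 2: derive span(e,a) via R2 from reach(e,a)
round 2: derive span(e,f) via R2 from reach(e,f)
round 2: derive span(f,d) via R2 from reach(f,d)
round 2: derive span(f,j) via R2 from reach(f,j)
round 2: derive span(g,e) via R2 from reach(g,e)
round 2: derive span(g,g) via R2 from reach(g,g)
round 2: derive span(j,a) via R2 from reach(j,a)
round 2: derive span(j,d) via R2 from reach(j,d)
round 2: derive span(j,f) via R2 from reach(j,f)
round 2: derive span(j,j) via R2 from reach(j,j)
round 2: derive span(a,d) via R4 from reach(a,j), cites(j,d)
round 2: derive span(a,f) via R4 from reach(a,j), cites(j,f)
round 2: derive span(d,a) via R4 from reach(d,j), cites(j,a)
round 2: derive span(e,d) via R4 from reach(e,f), cites(f,d)
round 2: derive span(e,j) via R4 from reach(e,a), cites(a,j)
round 2: derive span(f,a) via R4 from reach(f,j), cites(j,a)
round 2: derive span(f,f) via R4 from reach(f,d), cites(d,f)
round 2: derive span(g,a) via R4 from reach(g,e), cites(e,a)
round 2: derive span(g,f) via R4 from reach(g,e), cites(e,f)
round 3: derive reach(g,d) via R1 from reach(g,a), reach(a,d)
round 3: derive reach(g,j) via R1 from reach(g,a), reach(a,j)
round 3: derive span(g,d) via R3 from span(g,f), cites(f,d)
round 3: derive span(g,j) via R3 from span(g,a), cites(a,j)

span(j,f)  [via R2]
  reach(j,f)  [via R0]
    cites(j,f)  [fact]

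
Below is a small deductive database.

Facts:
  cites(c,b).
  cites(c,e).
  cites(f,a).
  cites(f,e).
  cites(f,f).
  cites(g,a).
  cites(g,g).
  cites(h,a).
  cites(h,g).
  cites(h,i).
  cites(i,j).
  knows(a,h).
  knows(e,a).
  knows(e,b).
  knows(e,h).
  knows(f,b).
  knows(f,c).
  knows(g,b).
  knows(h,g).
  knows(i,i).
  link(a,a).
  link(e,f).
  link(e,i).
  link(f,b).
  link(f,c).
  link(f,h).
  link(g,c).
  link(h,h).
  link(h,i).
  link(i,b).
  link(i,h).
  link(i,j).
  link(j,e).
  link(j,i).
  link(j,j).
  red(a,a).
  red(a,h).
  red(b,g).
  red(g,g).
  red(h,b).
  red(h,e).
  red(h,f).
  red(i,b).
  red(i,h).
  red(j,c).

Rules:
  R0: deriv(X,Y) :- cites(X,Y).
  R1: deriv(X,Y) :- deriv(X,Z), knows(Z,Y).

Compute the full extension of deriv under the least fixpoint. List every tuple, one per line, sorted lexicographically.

deriv(c,a)
deriv(c,b)
deriv(c,e)
deriv(c,g)
deriv(c,h)
deriv(f,a)
deriv(f,b)
deriv(f,c)
deriv(f,e)
deriv(f,f)
deriv(f,g)
deriv(f,h)
deriv(g,a)
deriv(g,b)
deriv(g,g)
deriv(g,h)
deriv(h,a)
deriv(h,b)
deriv(h,g)
deriv(h,h)
deriv(h,i)
deriv(i,j)

round 1: derive deriv(c,b) via R0 from cites(c,b)
round 1: derive deriv(c,e) via R0 from cites(c,e)
round 1: derive deriv(f,a) via R0 from cites(f,a)
round 1: derive deriv(f,e) via R0 from cites(f,e)
round 1: derive deriv(f,f) via R0 from cites(f,f)
round 1: derive deriv(g,a) via R0 from cites(g,a)
round 1: derive deriv(g,g) via R0 from cites(g,g)
round 1: derive deriv(h,a) via R0 from cites(h,a)
round 1: derive deriv(h,g) via R0 from cites(h,g)
round 1: derive deriv(h,i) via R0 from cites(h,i)
round 1: derive deriv(i,j) via R0 from cites(i,j)
round 2: derive deriv(c,a) via R1 from deriv(c,e), knows(e,a)
round 2: derive deriv(c,h) via R1 from deriv(c,e), knows(e,h)
round 2: derive deriv(f,b) via R1 from deriv(f,e), knows(e,b)
round 2: derive deriv(f,c) via R1 from deriv(f,f), knows(f,c)
round 2: derive deriv(f,h) via R1 from deriv(f,a), knows(a,h)
round 2: derive deriv(g,b) via R1 from deriv(g,g), knows(g,b)
round 2: derive deriv(g,h) via R1 from deriv(g,a), knows(a,h)
round 2: derive deriv(h,b) via R1 from deriv(h,g), knows(g,b)
round 2: derive deriv(h,h) via R1 from deriv(h,a), knows(a,h)
round 3: derive deriv(c,g) via R1 from deriv(c,h), knows(h,g)
round 3: derive deriv(f,g) via R1 from deriv(f,h), knows(h,g)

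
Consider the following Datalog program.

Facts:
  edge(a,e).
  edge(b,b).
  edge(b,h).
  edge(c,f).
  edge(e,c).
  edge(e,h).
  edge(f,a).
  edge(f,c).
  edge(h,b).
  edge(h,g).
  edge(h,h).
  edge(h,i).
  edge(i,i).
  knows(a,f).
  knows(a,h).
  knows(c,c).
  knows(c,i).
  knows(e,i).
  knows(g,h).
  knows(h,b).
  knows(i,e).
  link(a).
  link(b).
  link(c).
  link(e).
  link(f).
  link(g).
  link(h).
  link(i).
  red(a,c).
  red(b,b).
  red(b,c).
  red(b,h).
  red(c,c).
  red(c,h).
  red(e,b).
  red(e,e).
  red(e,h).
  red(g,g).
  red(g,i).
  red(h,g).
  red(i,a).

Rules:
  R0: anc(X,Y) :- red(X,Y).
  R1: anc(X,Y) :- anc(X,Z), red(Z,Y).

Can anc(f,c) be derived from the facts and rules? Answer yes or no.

round 1: derive anc(a,c) via R0 from red(a,c)
round 1: derive anc(b,b) via R0 from red(b,b)
round 1: derive anc(b,c) via R0 from red(b,c)
round 1: derive anc(b,h) via R0 from red(b,h)
round 1: derive anc(c,c) via R0 from red(c,c)
round 1: derive anc(c,h) via R0 from red(c,h)
round 1: derive anc(e,b) via R0 from red(e,b)
round 1: derive anc(e,e) via R0 from red(e,e)
round 1: derive anc(e,h) via R0 from red(e,h)
round 1: derive anc(g,g) via R0 from red(g,g)
round 1: derive anc(g,i) via R0 from red(g,i)
round 1: derive anc(h,g) via R0 from red(h,g)
round 1: derive anc(i,a) via R0 from red(i,a)
round 2: derive anc(a,h) via R1 from anc(a,c), red(c,h)
round 2: derive anc(b,g) via R1 from anc(b,h), red(h,g)
round 2: derive anc(c,g) via R1 from anc(c,h), red(h,g)
round 2: derive anc(e,c) via R1 from anc(e,b), red(b,c)
round 2: derive anc(e,g) via R1 from anc(e,h), red(h,g)
round 2: derive anc(g,a) via R1 from anc(g,i), red(i,a)
round 2: derive anc(h,i) via R1 from anc(h,g), red(g,i)
round 2: derive anc(i,c) via R1 from anc(i,a), red(a,c)
round 3: derive anc(a,g) via R1 from anc(a,h), red(h,g)
round 3: derive anc(b,i) via R1 from anc(b,g), red(g,i)
round 3: derive anc(c,i) via R1 from anc(c,g), red(g,i)
round 3: derive anc(e,i) via R1 from anc(e,g), red(g,i)
round 3: derive anc(g,c) via R1 from anc(g,a), red(a,c)
round 3: derive anc(h,a) via R1 from anc(h,i), red(i,a)
round 3: derive anc(i,h) via R1 from anc(i,c), red(c,h)
round 4: derive anc(a,i) via R1 from anc(a,g), red(g,i)
round 4: derive anc(b,a) via R1 from anc(b,i), red(i,a)
round 4: derive anc(c,a) via R1 from anc(c,i), red(i,a)
round 4: derive anc(e,a) via R1 from anc(e,i), red(i,a)
round 4: derive anc(g,h) via R1 from anc(g,c), red(c,h)
round 4: derive anc(h,c) via R1 from anc(h,a), red(a,c)
round 4: derive anc(i,g) via R1 from anc(i,h), red(h,g)
round 5: derive anc(a,a) via R1 from anc(a,i), red(i,a)
round 5: derive anc(h,h) via R1 from anc(h,c), red(c,h)
round 5: derive anc(i,i) via R1 from anc(i,g), red(g,i)

no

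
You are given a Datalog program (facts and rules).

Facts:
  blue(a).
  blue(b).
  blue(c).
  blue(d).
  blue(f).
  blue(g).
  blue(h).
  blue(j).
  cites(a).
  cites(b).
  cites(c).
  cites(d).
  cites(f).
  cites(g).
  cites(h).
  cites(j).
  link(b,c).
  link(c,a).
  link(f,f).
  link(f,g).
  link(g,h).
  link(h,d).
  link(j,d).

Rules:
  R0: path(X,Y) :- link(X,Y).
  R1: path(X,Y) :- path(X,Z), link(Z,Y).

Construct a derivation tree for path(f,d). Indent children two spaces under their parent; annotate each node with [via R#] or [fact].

round 1: derive path(b,c) via R0 from link(b,c)
round 1: derive path(c,a) via R0 from link(c,a)
round 1: derive path(f,f) via R0 from link(f,f)
round 1: derive path(f,g) via R0 from link(f,g)
round 1: derive path(g,h) via R0 from link(g,h)
round 1: derive path(h,d) via R0 from link(h,d)
round 1: derive path(j,d) via R0 from link(j,d)
round 2: derive path(b,a) via R1 from path(b,c), link(c,a)
round 2: derive path(f,h) via R1 from path(f,g), link(g,h)
round 2: derive path(g,d) via R1 from path(g,h), link(h,d)
round 3: derive path(f,d) via R1 from path(f,h), link(h,d)

path(f,d)  [via R1]
  path(f,h)  [via R1]
    path(f,g)  [via R0]
      link(f,g)  [fact]
    link(g,h)  [fact]
  link(h,d)  [fact]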